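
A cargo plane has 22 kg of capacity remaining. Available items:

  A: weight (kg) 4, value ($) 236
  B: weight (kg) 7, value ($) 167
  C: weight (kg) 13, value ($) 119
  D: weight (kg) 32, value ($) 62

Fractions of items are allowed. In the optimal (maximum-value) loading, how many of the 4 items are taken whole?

2

Greedy by value/weight ratio, highest first.
Order: A (236/4=59.00) > B (167/7=23.86) > C (119/13=9.15) > D (62/32=1.94)
Fill: take A (4 @ 236) → take B (7 @ 167) → take 11/13 of C → 100.69; 22/22 used.
2 item(s) taken whole; one partial (take 11/13 of C).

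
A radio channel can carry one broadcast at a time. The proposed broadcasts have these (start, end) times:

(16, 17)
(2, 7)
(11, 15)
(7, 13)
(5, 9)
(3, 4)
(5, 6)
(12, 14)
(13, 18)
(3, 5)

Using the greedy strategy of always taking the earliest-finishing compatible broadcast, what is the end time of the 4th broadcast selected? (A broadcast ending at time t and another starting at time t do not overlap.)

Greedy by earliest finish: after sorting by end time, pick each interval compatible with the last pick.
Sorted by end: (3,4)  (3,5)  (5,6)  (2,7)  (5,9)  (7,13)  (12,14)  (11,15)  (16,17)  (13,18)
take (3,4); take (5,6); skip (5,9); take (7,13); skip (11,15); take (16,17).
Selected: (3,4) (5,6) (7,13) (16,17)

17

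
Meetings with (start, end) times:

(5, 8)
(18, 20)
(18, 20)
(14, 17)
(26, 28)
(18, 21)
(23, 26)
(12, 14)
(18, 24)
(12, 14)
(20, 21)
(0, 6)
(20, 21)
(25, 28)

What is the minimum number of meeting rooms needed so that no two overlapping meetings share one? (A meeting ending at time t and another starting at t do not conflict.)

Events (time:±→running): 0:+→1 5:+→2 6:-→1 8:-→0 12:+→1 12:+→2 14:-→1 14:-→0 14:+→1 17:-→0 18:+→1 18:+→2 18:+→3 18:+→4 … peak 4.

4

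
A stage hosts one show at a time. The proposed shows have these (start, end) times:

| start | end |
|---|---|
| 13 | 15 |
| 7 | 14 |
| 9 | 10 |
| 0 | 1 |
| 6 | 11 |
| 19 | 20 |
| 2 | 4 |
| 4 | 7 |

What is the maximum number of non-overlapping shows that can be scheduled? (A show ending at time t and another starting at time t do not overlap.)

By end time: (0,1), (2,4), (4,7), (9,10), (6,11), (7,14), (13,15), (19,20).
Pick (0,1); next start ≥ 1 → (2,4); next start ≥ 4 → (4,7); next start ≥ 7 → (9,10); next start ≥ 10 → (13,15); next start ≥ 15 → (19,20).
Selected 6 shows.

6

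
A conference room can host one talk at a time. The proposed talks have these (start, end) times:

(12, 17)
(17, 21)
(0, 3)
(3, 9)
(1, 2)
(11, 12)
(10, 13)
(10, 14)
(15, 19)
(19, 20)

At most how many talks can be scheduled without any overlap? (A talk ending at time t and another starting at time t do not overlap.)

Sort by end time and greedily take each interval whose start is ≥ the last chosen end.
Sorted by end: (1,2)  (0,3)  (3,9)  (11,12)  (10,13)  (10,14)  (12,17)  (15,19)  (19,20)  (17,21)
take (1,2); take (3,9); take (11,12); skip (10,13); take (12,17); take (19,20).
Selected 5 talks.

5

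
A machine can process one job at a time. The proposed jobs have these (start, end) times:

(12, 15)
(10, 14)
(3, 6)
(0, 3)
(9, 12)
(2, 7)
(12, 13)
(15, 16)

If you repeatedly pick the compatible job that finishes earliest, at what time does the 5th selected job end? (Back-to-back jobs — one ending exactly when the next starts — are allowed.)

16

By end time: (0,3), (3,6), (2,7), (9,12), (12,13), (10,14), (12,15), (15,16).
Pick (0,3); next start ≥ 3 → (3,6); next start ≥ 6 → (9,12); next start ≥ 12 → (12,13); next start ≥ 13 → (15,16).
Selected: (0,3) (3,6) (9,12) (12,13) (15,16)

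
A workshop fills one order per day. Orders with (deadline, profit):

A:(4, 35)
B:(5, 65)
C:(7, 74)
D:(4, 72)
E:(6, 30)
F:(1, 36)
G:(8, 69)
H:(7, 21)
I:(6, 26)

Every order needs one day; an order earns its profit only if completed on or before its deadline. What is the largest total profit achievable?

407

Take jobs in profit order; each goes to the latest open slot no later than its deadline.
Profit order: C=74 D=72 G=69 B=65 F=36 A=35 E=30 I=26 H=21
Assign: C→slot 7, D→slot 4, G→slot 8, B→slot 5, F→slot 1, A→slot 3, E→slot 6, I→slot 2, H skipped.
Slots: [1:F] [2:I] [3:A] [4:D] [5:B] [6:E] [7:C] [8:G]
Profit = 36 + 26 + 35 + 72 + 65 + 30 + 74 + 69 = 407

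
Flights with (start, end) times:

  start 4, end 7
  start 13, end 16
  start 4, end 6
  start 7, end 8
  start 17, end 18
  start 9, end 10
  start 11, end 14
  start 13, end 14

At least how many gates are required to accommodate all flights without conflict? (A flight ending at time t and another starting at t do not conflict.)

Events (time:±→running): 4:+→1 4:+→2 6:-→1 7:-→0 7:+→1 8:-→0 9:+→1 10:-→0 11:+→1 13:+→2 13:+→3 … peak 3.

3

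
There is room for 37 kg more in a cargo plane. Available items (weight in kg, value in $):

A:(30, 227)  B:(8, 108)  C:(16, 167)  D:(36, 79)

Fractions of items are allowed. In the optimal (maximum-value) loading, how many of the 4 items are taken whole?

Greedy by value/weight ratio, highest first.
Ratios (sorted): B 13.50, C 10.44, A 7.57, D 2.19
take B (8 @ 108); take C (16 @ 167); take 13/30 of A → 98.37. Capacity used 37/37.
2 item(s) taken whole; one partial (take 13/30 of A).

2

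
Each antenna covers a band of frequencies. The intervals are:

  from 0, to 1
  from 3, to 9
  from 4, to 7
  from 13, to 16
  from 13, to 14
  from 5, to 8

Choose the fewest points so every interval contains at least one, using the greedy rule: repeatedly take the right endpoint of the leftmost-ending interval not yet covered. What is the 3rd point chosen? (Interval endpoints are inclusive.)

Sorted: [0,1] [4,7] [5,8] [3,9] [13,14] [13,16]
{[0,1]} hit by 1; {[4,7],[5,8],[3,9]} hit by 7; {[13,14],[13,16]} hit by 14.
Points: 1, 7, 14 (3 total).

14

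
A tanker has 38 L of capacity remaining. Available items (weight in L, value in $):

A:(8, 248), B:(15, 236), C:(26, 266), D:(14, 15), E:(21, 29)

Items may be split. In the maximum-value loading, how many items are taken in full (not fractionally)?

Ratios (sorted): A 31.00, B 15.73, C 10.23, E 1.38, D 1.07
take A (8 @ 248); take B (15 @ 236); take 15/26 of C → 153.46. Capacity used 38/38.
2 item(s) taken whole; one partial (take 15/26 of C).

2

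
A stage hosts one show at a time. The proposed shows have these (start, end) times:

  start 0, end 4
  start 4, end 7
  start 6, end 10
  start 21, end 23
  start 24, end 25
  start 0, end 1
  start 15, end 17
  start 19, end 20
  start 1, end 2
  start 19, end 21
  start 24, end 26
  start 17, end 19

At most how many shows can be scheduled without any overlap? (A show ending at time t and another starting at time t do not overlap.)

Sorted by end: (0,1)  (1,2)  (0,4)  (4,7)  (6,10)  (15,17)  (17,19)  (19,20)  (19,21)  (21,23)  (24,25)  (24,26)
take (0,1); take (1,2); take (4,7); take (15,17); take (17,19); take (19,20); take (21,23); take (24,25); skip (24,26).
Selected 8 shows.

8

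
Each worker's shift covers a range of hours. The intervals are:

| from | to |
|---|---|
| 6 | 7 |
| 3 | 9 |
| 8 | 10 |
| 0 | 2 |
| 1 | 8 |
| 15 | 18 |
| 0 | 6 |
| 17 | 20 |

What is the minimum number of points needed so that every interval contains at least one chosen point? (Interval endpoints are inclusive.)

4

Process intervals by earliest right end; each time one isn't hit yet, stab at its right endpoint.
By right end: [0,2]  [0,6]  [6,7]  [1,8]  [3,9]  [8,10]  [15,18]  [17,20]
[0,2] uncovered → point at 2; [6,7] uncovered → point at 7; [8,10] uncovered → point at 10; [15,18] uncovered → point at 18.
Points: 2, 7, 10, 18 (4 total).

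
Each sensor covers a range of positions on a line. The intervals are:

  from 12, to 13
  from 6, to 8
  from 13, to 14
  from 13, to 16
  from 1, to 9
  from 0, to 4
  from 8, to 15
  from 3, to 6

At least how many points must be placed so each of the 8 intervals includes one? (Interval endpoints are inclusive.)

3

Sort by right endpoint; whenever an interval is uncovered, place a point at its right end.
By right end: [0,4]  [3,6]  [6,8]  [1,9]  [12,13]  [13,14]  [8,15]  [13,16]
[0,4] uncovered → point at 4; [6,8] uncovered → point at 8; [12,13] uncovered → point at 13.
Points: 4, 8, 13 (3 total).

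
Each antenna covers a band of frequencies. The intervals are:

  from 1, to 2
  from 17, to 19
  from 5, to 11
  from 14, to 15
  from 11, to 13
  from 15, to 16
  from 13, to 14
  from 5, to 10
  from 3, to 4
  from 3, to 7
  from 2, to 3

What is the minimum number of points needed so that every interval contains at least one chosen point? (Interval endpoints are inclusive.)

6

Sorted: [1,2] [2,3] [3,4] [3,7] [5,10] [5,11] [11,13] [13,14] [14,15] [15,16] [17,19]
{[1,2],[2,3]} hit by 2; {[3,4],[3,7]} hit by 4; {[5,10],[5,11]} hit by 10; {[11,13],[13,14]} hit by 13; {[14,15],[15,16]} hit by 15; {[17,19]} hit by 19.
Points: 2, 4, 10, 13, 15, 19 (6 total).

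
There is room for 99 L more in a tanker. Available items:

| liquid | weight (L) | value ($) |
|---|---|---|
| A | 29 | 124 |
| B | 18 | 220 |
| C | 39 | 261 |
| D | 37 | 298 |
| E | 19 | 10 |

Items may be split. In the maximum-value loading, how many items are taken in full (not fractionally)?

3

Sort by value per unit weight and fill in that order.
Order: B (220/18=12.22) > D (298/37=8.05) > C (261/39=6.69) > A (124/29=4.28) > E (10/19=0.53)
Fill: take B (18 @ 220) → take D (37 @ 298) → take C (39 @ 261) → take 5/29 of A → 21.38; 99/99 used.
3 item(s) taken whole; one partial (take 5/29 of A).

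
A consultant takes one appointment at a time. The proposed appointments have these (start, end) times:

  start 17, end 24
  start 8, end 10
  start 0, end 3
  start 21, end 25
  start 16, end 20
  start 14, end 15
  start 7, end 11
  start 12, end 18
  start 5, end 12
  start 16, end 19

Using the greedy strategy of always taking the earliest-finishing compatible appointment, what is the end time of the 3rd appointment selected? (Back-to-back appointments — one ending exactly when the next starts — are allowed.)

15

By end time: (0,3), (8,10), (7,11), (5,12), (14,15), (12,18), (16,19), (16,20), (17,24), (21,25).
Pick (0,3); next start ≥ 3 → (8,10); next start ≥ 10 → (14,15); next start ≥ 15 → (16,19); next start ≥ 19 → (21,25).
Selected: (0,3) (8,10) (14,15) (16,19) (21,25)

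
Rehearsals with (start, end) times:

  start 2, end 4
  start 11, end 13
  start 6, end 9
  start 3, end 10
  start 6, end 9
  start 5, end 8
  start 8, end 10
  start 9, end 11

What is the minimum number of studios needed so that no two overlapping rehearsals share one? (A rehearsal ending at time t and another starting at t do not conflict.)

4

Count concurrent intervals with a sweep; the peak is the room count.
starts: [2, 3, 5, 6, 6, 8, 9, 11]
ends:   [4, 8, 9, 9, 10, 10, 11, 13]
s2→1 s3→2 e4→1 s5→2 s6→3 s6→4  — peak 4.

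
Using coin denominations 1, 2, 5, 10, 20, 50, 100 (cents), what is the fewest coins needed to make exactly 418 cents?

Greedy: take as many of the largest coin as possible, then repeat with the remainder.
418 − 4×100→18 − 1×10→8 − 1×5→3 − 1×2→1 − 1×1→0
Total coins = 4 + 1 + 1 + 1 + 1 = 8

8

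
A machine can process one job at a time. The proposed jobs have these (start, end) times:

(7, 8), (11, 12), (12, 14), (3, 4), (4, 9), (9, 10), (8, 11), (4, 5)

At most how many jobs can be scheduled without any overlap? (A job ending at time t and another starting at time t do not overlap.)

Greedy by earliest finish: after sorting by end time, pick each interval compatible with the last pick.
By end time: (3,4), (4,5), (7,8), (4,9), (9,10), (8,11), (11,12), (12,14).
Pick (3,4); next start ≥ 4 → (4,5); next start ≥ 5 → (7,8); next start ≥ 8 → (9,10); next start ≥ 10 → (11,12); next start ≥ 12 → (12,14).
Selected 6 jobs.

6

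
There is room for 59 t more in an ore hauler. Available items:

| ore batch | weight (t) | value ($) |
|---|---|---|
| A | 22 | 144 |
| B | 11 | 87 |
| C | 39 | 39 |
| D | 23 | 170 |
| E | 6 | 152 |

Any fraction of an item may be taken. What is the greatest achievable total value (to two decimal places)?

Sort by value per unit weight and fill in that order.
Order: E (152/6=25.33) > B (87/11=7.91) > D (170/23=7.39) > A (144/22=6.55) > C (39/39=1.00)
Fill: take E (6 @ 152) → take B (11 @ 87) → take D (23 @ 170) → take 19/22 of A → 124.36; 59/59 used.
Total value = 533.36

533.36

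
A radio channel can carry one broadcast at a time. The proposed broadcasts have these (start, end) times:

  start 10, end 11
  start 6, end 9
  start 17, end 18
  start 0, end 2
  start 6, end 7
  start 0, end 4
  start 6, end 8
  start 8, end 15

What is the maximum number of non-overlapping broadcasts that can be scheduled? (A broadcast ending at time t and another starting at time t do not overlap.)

Order by finish time; keep every interval that doesn't clash with the previous kept one.
By end time: (0,2), (0,4), (6,7), (6,8), (6,9), (10,11), (8,15), (17,18).
Pick (0,2); next start ≥ 2 → (6,7); next start ≥ 7 → (10,11); next start ≥ 11 → (17,18).
Selected 4 broadcasts.

4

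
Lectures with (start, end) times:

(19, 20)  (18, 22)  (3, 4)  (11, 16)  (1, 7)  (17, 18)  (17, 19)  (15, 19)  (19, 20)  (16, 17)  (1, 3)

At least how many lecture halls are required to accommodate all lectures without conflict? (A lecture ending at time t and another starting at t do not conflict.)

starts: [1, 1, 3, 11, 15, 16, 17, 17, 18, 19, 19]
ends:   [3, 4, 7, 16, 17, 18, 19, 19, 20, 20, 22]
s1→1 s1→2 e3→1 s3→2 e4→1 e7→0 s11→1 s15→2 e16→1 s16→2 e17→1 s17→2 s17→3  — peak 3.

3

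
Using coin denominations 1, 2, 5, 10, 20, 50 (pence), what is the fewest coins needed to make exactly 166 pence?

6

166 = 3×50 + 1×10 + 1×5 + 1×1
Total coins = 3 + 1 + 1 + 1 = 6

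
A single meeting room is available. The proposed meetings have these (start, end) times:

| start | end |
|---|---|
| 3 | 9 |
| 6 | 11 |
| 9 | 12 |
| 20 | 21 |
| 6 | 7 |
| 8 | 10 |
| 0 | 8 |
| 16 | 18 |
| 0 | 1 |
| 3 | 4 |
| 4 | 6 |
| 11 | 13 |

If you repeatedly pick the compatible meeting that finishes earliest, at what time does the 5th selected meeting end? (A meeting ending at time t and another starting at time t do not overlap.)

Sorted by end: (0,1)  (3,4)  (4,6)  (6,7)  (0,8)  (3,9)  (8,10)  (6,11)  (9,12)  (11,13)  (16,18)  (20,21)
take (0,1); take (3,4); take (4,6); take (6,7); skip (0,8); skip (3,9); take (8,10); skip (6,11); take (11,13); take (16,18); take (20,21).
Selected: (0,1) (3,4) (4,6) (6,7) (8,10) (11,13) (16,18) (20,21)

10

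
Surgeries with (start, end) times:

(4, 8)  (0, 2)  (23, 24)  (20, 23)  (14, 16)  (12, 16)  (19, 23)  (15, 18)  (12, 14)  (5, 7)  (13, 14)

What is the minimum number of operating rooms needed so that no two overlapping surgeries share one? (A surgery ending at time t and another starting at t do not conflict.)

The answer is the maximum number of intervals overlapping at any instant.
starts: [0, 4, 5, 12, 12, 13, 14, 15, 19, 20, 23]
ends:   [2, 7, 8, 14, 14, 16, 16, 18, 23, 23, 24]
s0→1 e2→0 s4→1 s5→2 e7→1 e8→0 s12→1 s12→2 s13→3  — peak 3.

3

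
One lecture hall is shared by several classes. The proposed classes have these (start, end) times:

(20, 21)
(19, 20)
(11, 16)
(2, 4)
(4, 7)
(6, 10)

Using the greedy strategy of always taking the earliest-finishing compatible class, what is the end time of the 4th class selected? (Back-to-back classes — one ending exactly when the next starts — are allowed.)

By end time: (2,4), (4,7), (6,10), (11,16), (19,20), (20,21).
Pick (2,4); next start ≥ 4 → (4,7); next start ≥ 7 → (11,16); next start ≥ 16 → (19,20); next start ≥ 20 → (20,21).
Selected: (2,4) (4,7) (11,16) (19,20) (20,21)

20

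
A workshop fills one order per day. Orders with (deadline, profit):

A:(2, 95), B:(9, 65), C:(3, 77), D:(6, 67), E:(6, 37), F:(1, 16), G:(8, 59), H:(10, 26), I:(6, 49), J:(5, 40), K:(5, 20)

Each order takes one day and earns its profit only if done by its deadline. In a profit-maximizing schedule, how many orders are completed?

9

Profit order: A=95 C=77 D=67 B=65 G=59 I=49 J=40 E=37 H=26 K=20 F=16
Assign: A→slot 2, C→slot 3, D→slot 6, B→slot 9, G→slot 8, I→slot 5, J→slot 4, E→slot 1, H→slot 10, K skipped, F skipped.
Slots: [1:E] [2:A] [3:C] [4:J] [5:I] [6:D] [8:G] [9:B] [10:H]
9 of 11 scheduled.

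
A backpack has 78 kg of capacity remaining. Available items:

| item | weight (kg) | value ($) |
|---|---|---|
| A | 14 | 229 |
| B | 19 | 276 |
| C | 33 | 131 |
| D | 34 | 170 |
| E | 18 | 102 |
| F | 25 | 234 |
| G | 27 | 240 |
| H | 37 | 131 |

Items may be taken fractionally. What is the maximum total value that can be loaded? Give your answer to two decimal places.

916.78

Ratios (sorted): A 16.36, B 14.53, F 9.36, G 8.89, E 5.67, D 5.00, C 3.97, H 3.54
take A (14 @ 229); take B (19 @ 276); take F (25 @ 234); take 20/27 of G → 177.78. Capacity used 78/78.
Total value = 916.78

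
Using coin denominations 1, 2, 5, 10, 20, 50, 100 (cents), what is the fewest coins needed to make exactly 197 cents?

6

Use the largest denomination that fits, subtract, and repeat.
197 − 1×100→97 − 1×50→47 − 2×20→7 − 1×5→2 − 1×2→0
Total coins = 1 + 1 + 2 + 1 + 1 = 6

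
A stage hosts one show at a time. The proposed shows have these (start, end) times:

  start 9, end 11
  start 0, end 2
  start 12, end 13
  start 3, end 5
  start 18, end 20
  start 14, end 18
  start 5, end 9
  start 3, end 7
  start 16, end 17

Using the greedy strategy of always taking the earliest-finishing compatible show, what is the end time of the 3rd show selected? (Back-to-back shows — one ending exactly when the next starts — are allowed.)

Sort by end time and greedily take each interval whose start is ≥ the last chosen end.
Sorted by end: (0,2)  (3,5)  (3,7)  (5,9)  (9,11)  (12,13)  (16,17)  (14,18)  (18,20)
take (0,2); take (3,5); skip (3,7); take (5,9); take (9,11); take (12,13); take (16,17); skip (14,18); take (18,20).
Selected: (0,2) (3,5) (5,9) (9,11) (12,13) (16,17) (18,20)

9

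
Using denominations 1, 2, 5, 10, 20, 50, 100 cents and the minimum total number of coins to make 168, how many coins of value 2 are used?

168 = 1×100 + 1×50 + 1×10 + 1×5 + 1×2 + 1×1
Count of 2: 1

1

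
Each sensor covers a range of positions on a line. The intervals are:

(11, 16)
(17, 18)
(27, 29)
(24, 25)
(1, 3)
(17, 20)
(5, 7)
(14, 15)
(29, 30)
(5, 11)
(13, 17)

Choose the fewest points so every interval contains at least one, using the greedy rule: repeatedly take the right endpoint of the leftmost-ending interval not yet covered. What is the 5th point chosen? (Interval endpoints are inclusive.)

Sort by right endpoint; whenever an interval is uncovered, place a point at its right end.
By right end: [1,3]  [5,7]  [5,11]  [14,15]  [11,16]  [13,17]  [17,18]  [17,20]  [24,25]  [27,29]  [29,30]
[1,3] uncovered → point at 3; [5,7] uncovered → point at 7; [14,15] uncovered → point at 15; [17,18] uncovered → point at 18; [24,25] uncovered → point at 25; [27,29] uncovered → point at 29.
Points: 3, 7, 15, 18, 25, 29 (6 total).

25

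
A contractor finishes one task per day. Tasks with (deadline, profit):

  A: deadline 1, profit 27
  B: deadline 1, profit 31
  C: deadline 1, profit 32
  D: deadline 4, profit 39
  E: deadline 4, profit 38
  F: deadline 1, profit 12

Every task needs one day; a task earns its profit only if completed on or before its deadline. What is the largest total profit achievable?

109

By profit: D(d4,39), E(d4,38), C(d1,32), B(d1,31), A(d1,27), F(d1,12)
D→slot 4; E→slot 3; C→slot 1; B skipped; A skipped; F skipped.
Profit = 32 + 38 + 39 = 109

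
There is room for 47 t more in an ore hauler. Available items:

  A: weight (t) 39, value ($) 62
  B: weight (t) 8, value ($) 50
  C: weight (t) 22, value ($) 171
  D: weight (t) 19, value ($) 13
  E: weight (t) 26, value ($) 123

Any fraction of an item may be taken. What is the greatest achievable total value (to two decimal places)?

301.42

Ratios (sorted): C 7.77, B 6.25, E 4.73, A 1.59, D 0.68
take C (22 @ 171); take B (8 @ 50); take 17/26 of E → 80.42. Capacity used 47/47.
Total value = 301.42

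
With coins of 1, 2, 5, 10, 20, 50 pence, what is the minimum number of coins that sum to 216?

Greedy: take as many of the largest coin as possible, then repeat with the remainder.
216 = 4×50 + 1×10 + 1×5 + 1×1
Total coins = 4 + 1 + 1 + 1 = 7

7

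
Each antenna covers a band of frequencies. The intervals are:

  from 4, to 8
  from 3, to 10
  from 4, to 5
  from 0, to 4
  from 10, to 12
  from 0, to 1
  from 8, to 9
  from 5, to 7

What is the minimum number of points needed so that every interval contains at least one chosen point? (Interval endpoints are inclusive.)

4

By right end: [0,1]  [0,4]  [4,5]  [5,7]  [4,8]  [8,9]  [3,10]  [10,12]
[0,1] uncovered → point at 1; [4,5] uncovered → point at 5; [8,9] uncovered → point at 9; [10,12] uncovered → point at 12.
Points: 1, 5, 9, 12 (4 total).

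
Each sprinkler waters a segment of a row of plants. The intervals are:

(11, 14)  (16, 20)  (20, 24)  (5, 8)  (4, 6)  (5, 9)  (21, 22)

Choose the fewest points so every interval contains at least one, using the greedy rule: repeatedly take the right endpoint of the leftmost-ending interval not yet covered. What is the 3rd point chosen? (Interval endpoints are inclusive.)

Sort by right endpoint; whenever an interval is uncovered, place a point at its right end.
By right end: [4,6]  [5,8]  [5,9]  [11,14]  [16,20]  [21,22]  [20,24]
[4,6] uncovered → point at 6; [11,14] uncovered → point at 14; [16,20] uncovered → point at 20; [21,22] uncovered → point at 22.
Points: 6, 14, 20, 22 (4 total).

20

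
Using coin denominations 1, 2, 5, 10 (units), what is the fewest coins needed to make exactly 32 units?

Use the largest denomination that fits, subtract, and repeat.
32 − 3×10→2 − 1×2→0
Total coins = 3 + 1 = 4

4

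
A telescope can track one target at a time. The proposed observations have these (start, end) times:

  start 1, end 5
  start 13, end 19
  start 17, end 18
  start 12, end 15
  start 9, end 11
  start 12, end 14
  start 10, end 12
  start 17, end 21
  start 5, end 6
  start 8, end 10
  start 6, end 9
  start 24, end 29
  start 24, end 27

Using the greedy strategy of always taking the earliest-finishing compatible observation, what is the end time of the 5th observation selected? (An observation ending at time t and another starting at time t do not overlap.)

14

Greedy by earliest finish: after sorting by end time, pick each interval compatible with the last pick.
By end time: (1,5), (5,6), (6,9), (8,10), (9,11), (10,12), (12,14), (12,15), (17,18), (13,19), (17,21), (24,27), (24,29).
Pick (1,5); next start ≥ 5 → (5,6); next start ≥ 6 → (6,9); next start ≥ 9 → (9,11); next start ≥ 11 → (12,14); next start ≥ 14 → (17,18); next start ≥ 18 → (24,27).
Selected: (1,5) (5,6) (6,9) (9,11) (12,14) (17,18) (24,27)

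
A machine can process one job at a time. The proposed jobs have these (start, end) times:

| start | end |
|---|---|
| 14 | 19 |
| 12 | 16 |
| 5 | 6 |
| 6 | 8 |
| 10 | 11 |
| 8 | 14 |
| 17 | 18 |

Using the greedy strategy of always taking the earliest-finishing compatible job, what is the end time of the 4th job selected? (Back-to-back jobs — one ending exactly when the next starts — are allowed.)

16

Order by finish time; keep every interval that doesn't clash with the previous kept one.
Sorted by end: (5,6)  (6,8)  (10,11)  (8,14)  (12,16)  (17,18)  (14,19)
take (5,6); take (6,8); take (10,11); skip (8,14); take (12,16); take (17,18).
Selected: (5,6) (6,8) (10,11) (12,16) (17,18)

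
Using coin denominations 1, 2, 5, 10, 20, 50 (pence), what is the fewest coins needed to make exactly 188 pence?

188 − 3×50→38 − 1×20→18 − 1×10→8 − 1×5→3 − 1×2→1 − 1×1→0
Total coins = 3 + 1 + 1 + 1 + 1 + 1 = 8

8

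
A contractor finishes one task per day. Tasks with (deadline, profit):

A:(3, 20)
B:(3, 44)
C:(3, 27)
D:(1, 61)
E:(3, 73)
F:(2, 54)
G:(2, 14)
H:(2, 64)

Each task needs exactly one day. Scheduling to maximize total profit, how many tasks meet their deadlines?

3

Sort by profit descending; place each in the latest free slot ≤ its deadline.
Profit order: E=73 H=64 D=61 F=54 B=44 C=27 A=20 G=14
Assign: E→slot 3, H→slot 2, D→slot 1, F skipped, B skipped, C skipped, A skipped, G skipped.
Slots: [1:D] [2:H] [3:E]
3 of 8 scheduled.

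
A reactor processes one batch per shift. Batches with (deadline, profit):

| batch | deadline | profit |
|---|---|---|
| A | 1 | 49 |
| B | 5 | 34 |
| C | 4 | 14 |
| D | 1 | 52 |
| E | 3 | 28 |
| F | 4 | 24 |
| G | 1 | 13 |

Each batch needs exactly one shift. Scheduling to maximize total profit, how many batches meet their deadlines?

Sort by profit descending; place each in the latest free slot ≤ its deadline.
Profit order: D=52 A=49 B=34 E=28 F=24 C=14 G=13
Assign: D→slot 1, A skipped, B→slot 5, E→slot 3, F→slot 4, C→slot 2, G skipped.
Slots: [1:D] [2:C] [3:E] [4:F] [5:B]
5 of 7 scheduled.

5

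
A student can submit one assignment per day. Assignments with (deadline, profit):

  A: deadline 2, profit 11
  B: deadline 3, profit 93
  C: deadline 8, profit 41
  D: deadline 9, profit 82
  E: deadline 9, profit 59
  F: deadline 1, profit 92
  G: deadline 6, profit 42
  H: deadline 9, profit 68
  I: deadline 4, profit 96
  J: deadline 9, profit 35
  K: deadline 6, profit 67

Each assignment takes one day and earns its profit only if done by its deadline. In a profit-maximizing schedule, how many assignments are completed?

9

Profit order: I=96 B=93 F=92 D=82 H=68 K=67 E=59 G=42 C=41 J=35 A=11
Assign: I→slot 4, B→slot 3, F→slot 1, D→slot 9, H→slot 8, K→slot 6, E→slot 7, G→slot 5, C→slot 2, J skipped, A skipped.
Slots: [1:F] [2:C] [3:B] [4:I] [5:G] [6:K] [7:E] [8:H] [9:D]
9 of 11 scheduled.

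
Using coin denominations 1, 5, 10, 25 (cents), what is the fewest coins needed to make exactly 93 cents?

8

93 − 3×25→18 − 1×10→8 − 1×5→3 − 3×1→0
Total coins = 3 + 1 + 1 + 3 = 8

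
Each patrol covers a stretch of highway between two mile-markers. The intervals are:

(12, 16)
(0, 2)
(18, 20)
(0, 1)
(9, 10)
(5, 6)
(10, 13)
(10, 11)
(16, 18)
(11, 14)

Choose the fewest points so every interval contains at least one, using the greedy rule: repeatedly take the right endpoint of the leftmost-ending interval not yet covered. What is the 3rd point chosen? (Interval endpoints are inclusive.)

10

Sort by right endpoint; whenever an interval is uncovered, place a point at its right end.
By right end: [0,1]  [0,2]  [5,6]  [9,10]  [10,11]  [10,13]  [11,14]  [12,16]  [16,18]  [18,20]
[0,1] uncovered → point at 1; [5,6] uncovered → point at 6; [9,10] uncovered → point at 10; [11,14] uncovered → point at 14; [16,18] uncovered → point at 18.
Points: 1, 6, 10, 14, 18 (5 total).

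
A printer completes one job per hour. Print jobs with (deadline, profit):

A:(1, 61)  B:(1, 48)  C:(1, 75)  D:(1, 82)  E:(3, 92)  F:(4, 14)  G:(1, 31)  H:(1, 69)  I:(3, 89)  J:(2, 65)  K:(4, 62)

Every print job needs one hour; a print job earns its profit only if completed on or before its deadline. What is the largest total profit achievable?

325

Sort by profit descending; place each in the latest free slot ≤ its deadline.
By profit: E(d3,92), I(d3,89), D(d1,82), C(d1,75), H(d1,69), J(d2,65), K(d4,62), A(d1,61), B(d1,48), G(d1,31), F(d4,14)
E→slot 3; I→slot 2; D→slot 1; C skipped; H skipped; J skipped; K→slot 4; A skipped; B skipped; G skipped; F skipped.
Profit = 82 + 89 + 92 + 62 = 325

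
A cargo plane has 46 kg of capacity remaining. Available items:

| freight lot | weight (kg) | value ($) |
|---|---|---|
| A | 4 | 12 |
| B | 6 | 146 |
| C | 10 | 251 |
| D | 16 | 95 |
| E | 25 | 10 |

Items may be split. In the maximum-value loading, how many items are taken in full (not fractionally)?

4

Greedy by value/weight ratio, highest first.
Ratios (sorted): C 25.10, B 24.33, D 5.94, A 3.00, E 0.40
take C (10 @ 251); take B (6 @ 146); take D (16 @ 95); take A (4 @ 12); take 10/25 of E → 4.00. Capacity used 46/46.
4 item(s) taken whole; one partial (take 10/25 of E).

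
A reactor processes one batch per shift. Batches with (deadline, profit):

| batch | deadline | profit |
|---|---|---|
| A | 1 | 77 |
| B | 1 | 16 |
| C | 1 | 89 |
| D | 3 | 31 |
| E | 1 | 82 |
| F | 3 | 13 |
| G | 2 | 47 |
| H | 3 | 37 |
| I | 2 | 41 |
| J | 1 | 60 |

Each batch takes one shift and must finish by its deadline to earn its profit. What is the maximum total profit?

Take jobs in profit order; each goes to the latest open slot no later than its deadline.
Profit order: C=89 E=82 A=77 J=60 G=47 I=41 H=37 D=31 B=16 F=13
Assign: C→slot 1, E skipped, A skipped, J skipped, G→slot 2, I skipped, H→slot 3, D skipped, B skipped, F skipped.
Slots: [1:C] [2:G] [3:H]
Profit = 89 + 47 + 37 = 173

173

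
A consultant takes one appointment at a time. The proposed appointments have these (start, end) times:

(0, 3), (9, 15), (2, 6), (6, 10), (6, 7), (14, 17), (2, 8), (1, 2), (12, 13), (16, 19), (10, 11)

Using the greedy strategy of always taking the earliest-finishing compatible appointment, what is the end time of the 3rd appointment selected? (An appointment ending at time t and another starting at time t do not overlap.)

By end time: (1,2), (0,3), (2,6), (6,7), (2,8), (6,10), (10,11), (12,13), (9,15), (14,17), (16,19).
Pick (1,2); next start ≥ 2 → (2,6); next start ≥ 6 → (6,7); next start ≥ 7 → (10,11); next start ≥ 11 → (12,13); next start ≥ 13 → (14,17).
Selected: (1,2) (2,6) (6,7) (10,11) (12,13) (14,17)

7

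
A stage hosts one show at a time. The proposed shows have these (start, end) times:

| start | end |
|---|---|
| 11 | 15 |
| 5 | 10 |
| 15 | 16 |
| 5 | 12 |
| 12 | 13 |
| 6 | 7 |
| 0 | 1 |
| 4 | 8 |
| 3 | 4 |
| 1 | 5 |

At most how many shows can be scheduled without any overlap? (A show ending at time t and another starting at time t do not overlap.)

5

Sorted by end: (0,1)  (3,4)  (1,5)  (6,7)  (4,8)  (5,10)  (5,12)  (12,13)  (11,15)  (15,16)
take (0,1); take (3,4); take (6,7); skip (5,10); take (12,13); take (15,16).
Selected 5 shows.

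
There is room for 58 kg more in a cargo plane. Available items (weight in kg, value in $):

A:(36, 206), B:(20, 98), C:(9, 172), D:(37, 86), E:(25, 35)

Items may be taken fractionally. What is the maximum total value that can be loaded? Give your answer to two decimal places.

441.70

Order: C (172/9=19.11) > A (206/36=5.72) > B (98/20=4.90) > D (86/37=2.32) > E (35/25=1.40)
Fill: take C (9 @ 172) → take A (36 @ 206) → take 13/20 of B → 63.70; 58/58 used.
Total value = 441.70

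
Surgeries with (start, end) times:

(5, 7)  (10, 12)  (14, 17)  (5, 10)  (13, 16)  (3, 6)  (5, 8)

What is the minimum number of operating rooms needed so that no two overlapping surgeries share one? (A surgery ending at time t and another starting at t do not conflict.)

4

Events (time:±→running): 3:+→1 5:+→2 5:+→3 5:+→4 … peak 4.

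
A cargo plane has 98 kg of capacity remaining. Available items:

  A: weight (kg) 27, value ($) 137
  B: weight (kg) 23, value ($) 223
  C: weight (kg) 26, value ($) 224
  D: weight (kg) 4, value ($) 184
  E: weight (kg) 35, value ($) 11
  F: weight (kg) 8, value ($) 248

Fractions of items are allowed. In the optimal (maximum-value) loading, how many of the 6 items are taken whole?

5

Ratios (sorted): D 46.00, F 31.00, B 9.70, C 8.62, A 5.07, E 0.31
take D (4 @ 184); take F (8 @ 248); take B (23 @ 223); take C (26 @ 224); take A (27 @ 137); take 10/35 of E → 3.14. Capacity used 98/98.
5 item(s) taken whole; one partial (take 10/35 of E).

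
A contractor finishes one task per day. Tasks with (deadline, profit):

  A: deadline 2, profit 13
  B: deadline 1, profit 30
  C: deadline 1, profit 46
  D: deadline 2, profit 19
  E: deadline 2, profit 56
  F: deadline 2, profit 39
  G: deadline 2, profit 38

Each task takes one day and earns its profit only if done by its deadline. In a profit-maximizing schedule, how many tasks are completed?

2

Profit order: E=56 C=46 F=39 G=38 B=30 D=19 A=13
Assign: E→slot 2, C→slot 1, F skipped, G skipped, B skipped, D skipped, A skipped.
Slots: [1:C] [2:E]
2 of 7 scheduled.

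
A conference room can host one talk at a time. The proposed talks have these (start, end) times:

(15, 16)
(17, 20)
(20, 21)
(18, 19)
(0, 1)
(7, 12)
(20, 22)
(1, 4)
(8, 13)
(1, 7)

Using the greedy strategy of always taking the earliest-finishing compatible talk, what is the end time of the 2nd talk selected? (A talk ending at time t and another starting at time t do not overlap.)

Sorted by end: (0,1)  (1,4)  (1,7)  (7,12)  (8,13)  (15,16)  (18,19)  (17,20)  (20,21)  (20,22)
take (0,1); take (1,4); take (7,12); skip (8,13); take (15,16); take (18,19); take (20,21).
Selected: (0,1) (1,4) (7,12) (15,16) (18,19) (20,21)

4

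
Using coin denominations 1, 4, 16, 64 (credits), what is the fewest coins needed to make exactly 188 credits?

Use the largest denomination that fits, subtract, and repeat.
188 = 2×64 + 3×16 + 3×4
Total coins = 2 + 3 + 3 = 8

8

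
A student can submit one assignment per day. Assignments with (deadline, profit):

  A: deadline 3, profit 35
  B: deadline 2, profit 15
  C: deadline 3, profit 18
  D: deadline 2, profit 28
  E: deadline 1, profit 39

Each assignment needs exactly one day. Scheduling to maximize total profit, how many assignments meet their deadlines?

3

Take jobs in profit order; each goes to the latest open slot no later than its deadline.
Profit order: E=39 A=35 D=28 C=18 B=15
Assign: E→slot 1, A→slot 3, D→slot 2, C skipped, B skipped.
Slots: [1:E] [2:D] [3:A]
3 of 5 scheduled.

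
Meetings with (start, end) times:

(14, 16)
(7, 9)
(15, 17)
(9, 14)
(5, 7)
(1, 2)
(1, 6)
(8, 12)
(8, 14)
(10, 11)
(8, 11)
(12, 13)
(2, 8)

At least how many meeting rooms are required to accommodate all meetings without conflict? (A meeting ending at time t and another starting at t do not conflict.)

The answer is the maximum number of intervals overlapping at any instant.
starts: [1, 1, 2, 5, 7, 8, 8, 8, 9, 10, 12, 14, 15]
ends:   [2, 6, 7, 8, 9, 11, 11, 12, 13, 14, 14, 16, 17]
s1→1 s1→2 e2→1 s2→2 s5→3 e6→2 e7→1 s7→2 e8→1 s8→2 s8→3 s8→4 e9→3 s9→4 s10→5  — peak 5.

5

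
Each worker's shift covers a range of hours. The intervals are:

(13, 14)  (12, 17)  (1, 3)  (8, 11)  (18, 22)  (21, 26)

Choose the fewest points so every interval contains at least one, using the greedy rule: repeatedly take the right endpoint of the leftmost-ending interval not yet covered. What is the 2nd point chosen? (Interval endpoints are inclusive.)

11

Sort by right endpoint; whenever an interval is uncovered, place a point at its right end.
By right end: [1,3]  [8,11]  [13,14]  [12,17]  [18,22]  [21,26]
[1,3] uncovered → point at 3; [8,11] uncovered → point at 11; [13,14] uncovered → point at 14; [18,22] uncovered → point at 22.
Points: 3, 11, 14, 22 (4 total).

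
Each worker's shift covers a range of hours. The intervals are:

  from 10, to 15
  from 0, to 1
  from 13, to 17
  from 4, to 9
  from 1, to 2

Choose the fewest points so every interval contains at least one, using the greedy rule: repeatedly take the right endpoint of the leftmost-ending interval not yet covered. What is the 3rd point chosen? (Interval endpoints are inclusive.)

15

Sort by right endpoint; whenever an interval is uncovered, place a point at its right end.
By right end: [0,1]  [1,2]  [4,9]  [10,15]  [13,17]
[0,1] uncovered → point at 1; [4,9] uncovered → point at 9; [10,15] uncovered → point at 15.
Points: 1, 9, 15 (3 total).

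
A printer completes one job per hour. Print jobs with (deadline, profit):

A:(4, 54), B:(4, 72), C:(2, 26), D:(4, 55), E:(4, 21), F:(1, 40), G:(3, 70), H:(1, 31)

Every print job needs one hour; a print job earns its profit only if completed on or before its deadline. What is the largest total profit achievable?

By profit: B(d4,72), G(d3,70), D(d4,55), A(d4,54), F(d1,40), H(d1,31), C(d2,26), E(d4,21)
B→slot 4; G→slot 3; D→slot 2; A→slot 1; F skipped; H skipped; C skipped; E skipped.
Profit = 54 + 55 + 70 + 72 = 251

251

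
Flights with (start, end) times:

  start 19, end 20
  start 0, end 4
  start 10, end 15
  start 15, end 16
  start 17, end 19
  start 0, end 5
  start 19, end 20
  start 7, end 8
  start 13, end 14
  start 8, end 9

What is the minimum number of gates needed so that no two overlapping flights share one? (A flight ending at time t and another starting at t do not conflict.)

2

Count concurrent intervals with a sweep; the peak is the room count.
starts: [0, 0, 7, 8, 10, 13, 15, 17, 19, 19]
ends:   [4, 5, 8, 9, 14, 15, 16, 19, 20, 20]
s0→1 s0→2  — peak 2.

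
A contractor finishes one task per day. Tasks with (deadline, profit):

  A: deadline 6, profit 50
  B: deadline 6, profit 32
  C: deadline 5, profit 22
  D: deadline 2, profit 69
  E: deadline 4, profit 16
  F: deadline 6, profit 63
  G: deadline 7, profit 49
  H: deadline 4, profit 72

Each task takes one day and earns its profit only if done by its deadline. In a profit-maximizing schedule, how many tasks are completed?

7

Take jobs in profit order; each goes to the latest open slot no later than its deadline.
By profit: H(d4,72), D(d2,69), F(d6,63), A(d6,50), G(d7,49), B(d6,32), C(d5,22), E(d4,16)
H→slot 4; D→slot 2; F→slot 6; A→slot 5; G→slot 7; B→slot 3; C→slot 1; E skipped.
7 of 8 scheduled.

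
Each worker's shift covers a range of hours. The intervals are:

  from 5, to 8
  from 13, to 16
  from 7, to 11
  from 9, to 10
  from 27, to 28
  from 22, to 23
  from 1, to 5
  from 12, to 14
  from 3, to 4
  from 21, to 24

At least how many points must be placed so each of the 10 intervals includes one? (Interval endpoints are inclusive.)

Process intervals by earliest right end; each time one isn't hit yet, stab at its right endpoint.
Sorted: [3,4] [1,5] [5,8] [9,10] [7,11] [12,14] [13,16] [22,23] [21,24] [27,28]
{[3,4],[1,5]} hit by 4; {[5,8]} hit by 8; {[9,10],[7,11]} hit by 10; {[12,14],[13,16]} hit by 14; {[22,23],[21,24]} hit by 23; {[27,28]} hit by 28.
Points: 4, 8, 10, 14, 23, 28 (6 total).

6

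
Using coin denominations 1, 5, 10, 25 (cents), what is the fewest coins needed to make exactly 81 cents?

Greedy: take as many of the largest coin as possible, then repeat with the remainder.
81 = 3×25 + 1×5 + 1×1
Total coins = 3 + 1 + 1 = 5

5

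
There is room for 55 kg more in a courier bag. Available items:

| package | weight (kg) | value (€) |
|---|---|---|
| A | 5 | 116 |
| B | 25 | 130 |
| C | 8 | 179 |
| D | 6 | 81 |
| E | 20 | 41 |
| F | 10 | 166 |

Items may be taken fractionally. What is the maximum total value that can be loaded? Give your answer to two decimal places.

674.05

Greedy by value/weight ratio, highest first.
Order: A (116/5=23.20) > C (179/8=22.38) > F (166/10=16.60) > D (81/6=13.50) > B (130/25=5.20) > E (41/20=2.05)
Fill: take A (5 @ 116) → take C (8 @ 179) → take F (10 @ 166) → take D (6 @ 81) → take B (25 @ 130) → take 1/20 of E → 2.05; 55/55 used.
Total value = 674.05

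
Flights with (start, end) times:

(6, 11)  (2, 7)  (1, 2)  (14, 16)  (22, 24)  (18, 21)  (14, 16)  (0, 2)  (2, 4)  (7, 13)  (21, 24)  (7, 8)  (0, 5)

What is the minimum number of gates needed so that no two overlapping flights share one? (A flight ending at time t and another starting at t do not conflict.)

3

Count concurrent intervals with a sweep; the peak is the room count.
Events (time:±→running): 0:+→1 0:+→2 1:+→3 … peak 3.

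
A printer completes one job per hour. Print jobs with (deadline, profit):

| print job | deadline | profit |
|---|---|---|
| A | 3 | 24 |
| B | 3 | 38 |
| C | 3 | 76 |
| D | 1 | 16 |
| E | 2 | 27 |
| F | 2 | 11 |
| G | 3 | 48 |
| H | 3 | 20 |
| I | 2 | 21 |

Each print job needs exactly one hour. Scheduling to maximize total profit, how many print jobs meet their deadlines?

Profit order: C=76 G=48 B=38 E=27 A=24 I=21 H=20 D=16 F=11
Assign: C→slot 3, G→slot 2, B→slot 1, E skipped, A skipped, I skipped, H skipped, D skipped, F skipped.
Slots: [1:B] [2:G] [3:C]
3 of 9 scheduled.

3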